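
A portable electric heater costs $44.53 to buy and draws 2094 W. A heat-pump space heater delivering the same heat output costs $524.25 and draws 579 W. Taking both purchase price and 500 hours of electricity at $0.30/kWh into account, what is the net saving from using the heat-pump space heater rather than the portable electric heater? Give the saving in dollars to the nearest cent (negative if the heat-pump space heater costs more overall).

portable electric heater: $44.53 + (2094/1000) kW × 500 h × $0.30 = $44.53 + $314.1 = $358.63
heat-pump space heater: $524.25 + (579/1000) kW × 500 h × $0.30 = $524.25 + $86.85 = $611.1
Saving = $358.63 − $611.1 = −$252.47

-$252.47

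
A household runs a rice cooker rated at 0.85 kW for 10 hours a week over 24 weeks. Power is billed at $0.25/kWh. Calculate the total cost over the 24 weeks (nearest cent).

$51.00

Runtime = 10 h/week × 24 weeks = 240 h
Energy = 0.85 kW × 240 h = 204 kWh
Cost = 204 kWh × $0.25/kWh = $51.00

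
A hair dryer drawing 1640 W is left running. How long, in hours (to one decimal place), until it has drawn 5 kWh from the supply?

Hours = 5 kWh ÷ 1.64 kW = 3.0 h

3.0 h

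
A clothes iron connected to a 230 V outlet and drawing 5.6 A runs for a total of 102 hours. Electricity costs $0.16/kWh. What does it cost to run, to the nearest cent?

$21.02

Power = 5.6 A × 230 V = 1288 W = 1.288 kW
Energy = 1.288 kW × 102 h = 131.376 kWh
Cost = 131.376 kWh × $0.16/kWh = $21.02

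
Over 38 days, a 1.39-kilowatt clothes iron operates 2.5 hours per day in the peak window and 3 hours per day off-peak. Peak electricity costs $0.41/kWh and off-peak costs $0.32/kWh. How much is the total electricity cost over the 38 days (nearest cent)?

Peak energy = 1.39 kW × 2.5 h × 38 = 132.05 kWh
Off-peak energy = 1.39 kW × 3 h × 38 = 158.46 kWh
Cost = 132.05 × $0.41 + 158.46 × $0.32 = $54.1405 + $50.7072 = $104.85

$104.85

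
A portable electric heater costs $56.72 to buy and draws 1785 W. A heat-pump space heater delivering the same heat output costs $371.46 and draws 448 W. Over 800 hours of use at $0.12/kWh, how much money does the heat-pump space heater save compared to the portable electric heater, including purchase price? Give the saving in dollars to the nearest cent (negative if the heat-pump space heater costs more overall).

-$186.39

portable electric heater: $56.72 + (1785/1000) kW × 800 h × $0.12 = $56.72 + $171.36 = $228.08
heat-pump space heater: $371.46 + (448/1000) kW × 800 h × $0.12 = $371.46 + $43.008 = $414.468
Saving = $228.08 − $414.468 = −$186.388 → -$186.39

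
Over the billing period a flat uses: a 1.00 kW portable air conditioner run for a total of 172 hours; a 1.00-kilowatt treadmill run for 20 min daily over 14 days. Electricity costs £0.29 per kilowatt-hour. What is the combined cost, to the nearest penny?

£51.23

portable air conditioner: 1 kW × 172 h = 172 kWh
treadmill: Runtime = 20 min × 14 = 280 min = 4.666666… h
treadmill: 1 kW × 4.666666… h = 4.666666… kWh
Total energy = 176.666666… kWh
Cost = 176.666666… × £0.29 = £51.23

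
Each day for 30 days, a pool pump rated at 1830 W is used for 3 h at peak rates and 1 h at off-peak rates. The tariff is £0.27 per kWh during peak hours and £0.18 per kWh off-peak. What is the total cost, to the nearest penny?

£54.35

Peak energy = 1.83 kW × 3 h × 30 = 164.7 kWh
Off-peak energy = 1.83 kW × 1 h × 30 = 54.9 kWh
Cost = 164.7 × £0.27 + 54.9 × £0.18 = £44.469 + £9.882 = £54.35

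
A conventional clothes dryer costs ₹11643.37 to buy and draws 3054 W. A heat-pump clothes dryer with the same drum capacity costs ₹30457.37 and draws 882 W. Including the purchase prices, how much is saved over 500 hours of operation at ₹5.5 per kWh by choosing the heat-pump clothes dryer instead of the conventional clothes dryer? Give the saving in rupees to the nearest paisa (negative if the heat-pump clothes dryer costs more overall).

conventional clothes dryer: ₹11643.37 + (3054/1000) kW × 500 h × ₹5.5 = ₹11643.37 + ₹8398.5 = ₹20041.87
heat-pump clothes dryer: ₹30457.37 + (882/1000) kW × 500 h × ₹5.5 = ₹30457.37 + ₹2425.5 = ₹32882.87
Saving = ₹20041.87 − ₹32882.87 = −₹12841

-₹12841.00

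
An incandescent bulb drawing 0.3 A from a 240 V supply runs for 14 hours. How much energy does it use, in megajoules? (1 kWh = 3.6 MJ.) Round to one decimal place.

3.6 MJ

Power = 0.3 A × 240 V = 72 W = 0.072 kW
Energy = 0.072 kW × 14 h = 1.008 kWh
= 1.008 × 3.6 MJ = 3.6 MJ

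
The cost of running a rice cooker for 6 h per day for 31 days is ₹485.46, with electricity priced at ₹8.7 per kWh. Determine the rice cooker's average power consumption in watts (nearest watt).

Energy = ₹485.46 ÷ ₹8.7/kWh = 55.8 kWh
Runtime = 6 h/day × 31 days = 186 h
Power = 55.8 kWh ÷ 186 h = 0.3 kW = 300 W

300 W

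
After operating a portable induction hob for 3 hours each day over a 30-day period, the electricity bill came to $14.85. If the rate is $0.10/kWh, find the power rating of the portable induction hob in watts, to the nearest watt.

Energy = $14.85 ÷ $0.10/kWh = 148.5 kWh
Runtime = 3 h/day × 30 days = 90 h
Power = 148.5 kWh ÷ 90 h = 1.65 kW = 1650 W

1650 W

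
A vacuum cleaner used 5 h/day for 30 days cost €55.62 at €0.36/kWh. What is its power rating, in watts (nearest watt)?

1030 W

Energy = €55.62 ÷ €0.36/kWh = 154.5 kWh
Runtime = 5 h/day × 30 days = 150 h
Power = 154.5 kWh ÷ 150 h = 1.03 kW = 1030 W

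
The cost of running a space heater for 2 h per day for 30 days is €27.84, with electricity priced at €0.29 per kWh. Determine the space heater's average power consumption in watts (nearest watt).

1600 W

Energy = €27.84 ÷ €0.29/kWh = 96 kWh
Runtime = 2 h/day × 30 days = 60 h
Power = 96 kWh ÷ 60 h = 1.6 kW = 1600 W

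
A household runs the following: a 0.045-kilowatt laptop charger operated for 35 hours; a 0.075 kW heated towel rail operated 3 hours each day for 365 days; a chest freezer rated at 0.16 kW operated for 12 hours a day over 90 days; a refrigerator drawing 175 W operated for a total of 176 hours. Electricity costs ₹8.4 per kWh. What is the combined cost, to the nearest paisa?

₹2413.32

laptop charger: 0.045 kW × 35 h = 1.575 kWh
heated towel rail: Runtime = 3 h/day × 365 days = 1095 h
heated towel rail: 0.075 kW × 1095 h = 82.125 kWh
chest freezer: Runtime = 12 h/day × 90 days = 1080 h
chest freezer: 0.16 kW × 1080 h = 172.8 kWh
refrigerator: 0.175 kW × 176 h = 30.8 kWh
Total energy = 287.3 kWh
Cost = 287.3 × ₹8.4 = ₹2413.32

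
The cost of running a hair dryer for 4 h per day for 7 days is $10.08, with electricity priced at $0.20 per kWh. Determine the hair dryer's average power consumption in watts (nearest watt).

1800 W

Energy = $10.08 ÷ $0.20/kWh = 50.4 kWh
Runtime = 4 h/day × 7 days = 28 h
Power = 50.4 kWh ÷ 28 h = 1.8 kW = 1800 W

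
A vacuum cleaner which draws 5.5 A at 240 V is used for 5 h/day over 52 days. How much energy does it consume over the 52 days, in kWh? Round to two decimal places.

343.20 kWh

Power = 5.5 A × 240 V = 1320 W = 1.32 kW
Runtime = 5 h/day × 52 days = 260 h
Energy = 1.32 kW × 260 h = 343.2 kWh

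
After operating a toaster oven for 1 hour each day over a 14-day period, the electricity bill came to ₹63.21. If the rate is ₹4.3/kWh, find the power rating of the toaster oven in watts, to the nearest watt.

Energy = ₹63.21 ÷ ₹4.3/kWh = 14.7 kWh
Runtime = 1 h/day × 14 days = 14 h
Power = 14.7 kWh ÷ 14 h = 1.05 kW = 1050 W

1050 W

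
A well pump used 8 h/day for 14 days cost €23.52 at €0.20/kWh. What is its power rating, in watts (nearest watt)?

1050 W

Energy = €23.52 ÷ €0.20/kWh = 117.6 kWh
Runtime = 8 h/day × 14 days = 112 h
Power = 117.6 kWh ÷ 112 h = 1.05 kW = 1050 W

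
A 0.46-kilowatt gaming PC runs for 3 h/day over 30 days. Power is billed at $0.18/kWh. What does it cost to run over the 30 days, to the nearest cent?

$7.45

Runtime = 3 h/day × 30 days = 90 h
Energy = 0.46 kW × 90 h = 41.4 kWh
Cost = 41.4 kWh × $0.18/kWh = $7.45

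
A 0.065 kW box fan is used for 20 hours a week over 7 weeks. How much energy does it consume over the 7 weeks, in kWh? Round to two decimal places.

Runtime = 20 h/week × 7 weeks = 140 h
Energy = 0.065 kW × 140 h = 9.1 kWh

9.10 kWh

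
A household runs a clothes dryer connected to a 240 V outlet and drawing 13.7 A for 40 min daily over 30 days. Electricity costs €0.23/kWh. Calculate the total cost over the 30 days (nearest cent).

€15.12

Power = 13.7 A × 240 V = 3288 W = 3.288 kW
Runtime = 40 min × 30 = 1200 min = 20 h
Energy = 3.288 kW × 20 h = 65.76 kWh
Cost = 65.76 kWh × €0.23/kWh = €15.12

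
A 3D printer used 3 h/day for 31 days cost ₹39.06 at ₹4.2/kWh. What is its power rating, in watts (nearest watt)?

Energy = ₹39.06 ÷ ₹4.2/kWh = 9.3 kWh
Runtime = 3 h/day × 31 days = 93 h
Power = 9.3 kWh ÷ 93 h = 0.1 kW = 100 W

100 W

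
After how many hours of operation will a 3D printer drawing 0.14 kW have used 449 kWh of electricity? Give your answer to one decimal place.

3207.1 h

Hours = 449 kWh ÷ 0.14 kW = 3207.1 h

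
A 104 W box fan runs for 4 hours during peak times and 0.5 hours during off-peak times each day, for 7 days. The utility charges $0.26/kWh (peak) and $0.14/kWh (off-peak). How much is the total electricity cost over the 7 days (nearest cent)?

$0.81

Peak energy = 0.104 kW × 4 h × 7 = 2.912 kWh
Off-peak energy = 0.104 kW × 0.5 h × 7 = 0.364 kWh
Cost = 2.912 × $0.26 + 0.364 × $0.14 = $0.75712 + $0.05096 = $0.81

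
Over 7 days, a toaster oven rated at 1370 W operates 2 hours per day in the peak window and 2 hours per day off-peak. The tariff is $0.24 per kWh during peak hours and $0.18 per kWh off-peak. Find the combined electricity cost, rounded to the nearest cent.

Peak energy = 1.37 kW × 2 h × 7 = 19.18 kWh
Off-peak energy = 1.37 kW × 2 h × 7 = 19.18 kWh
Cost = 19.18 × $0.24 + 19.18 × $0.18 = $4.6032 + $3.4524 = $8.06

$8.06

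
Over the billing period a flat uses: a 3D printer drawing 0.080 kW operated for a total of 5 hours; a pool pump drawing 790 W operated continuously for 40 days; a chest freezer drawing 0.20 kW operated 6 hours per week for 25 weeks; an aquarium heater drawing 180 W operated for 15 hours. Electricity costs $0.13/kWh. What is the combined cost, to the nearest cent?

$102.90

3D printer: 0.08 kW × 5 h = 0.4 kWh
pool pump: Runtime = 24 h × 40 = 960 h
pool pump: 0.79 kW × 960 h = 758.4 kWh
chest freezer: Runtime = 6 h/week × 25 weeks = 150 h
chest freezer: 0.2 kW × 150 h = 30 kWh
aquarium heater: 0.18 kW × 15 h = 2.7 kWh
Total energy = 791.5 kWh
Cost = 791.5 × $0.13 = $102.90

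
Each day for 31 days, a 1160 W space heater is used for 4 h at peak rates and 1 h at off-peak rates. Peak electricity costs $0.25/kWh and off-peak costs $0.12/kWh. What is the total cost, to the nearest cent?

Peak energy = 1.16 kW × 4 h × 31 = 143.84 kWh
Off-peak energy = 1.16 kW × 1 h × 31 = 35.96 kWh
Cost = 143.84 × $0.25 + 35.96 × $0.12 = $35.96 + $4.3152 = $40.28

$40.28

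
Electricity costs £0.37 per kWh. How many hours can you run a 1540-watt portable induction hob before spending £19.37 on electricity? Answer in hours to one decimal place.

Energy available = £19.37 ÷ £0.37/kWh = 52.3514 kWh
Hours = 52.3514 kWh ÷ 1.54 kW = 34.0 h

34.0 h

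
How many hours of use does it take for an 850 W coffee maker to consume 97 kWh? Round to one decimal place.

114.1 h

Hours = 97 kWh ÷ 0.85 kW = 114.1 h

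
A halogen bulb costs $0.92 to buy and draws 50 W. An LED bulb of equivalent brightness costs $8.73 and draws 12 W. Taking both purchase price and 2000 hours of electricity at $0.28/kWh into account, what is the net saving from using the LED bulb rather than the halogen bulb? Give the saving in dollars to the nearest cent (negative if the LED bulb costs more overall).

halogen bulb: $0.92 + (50/1000) kW × 2000 h × $0.28 = $0.92 + $28 = $28.92
LED bulb: $8.73 + (12/1000) kW × 2000 h × $0.28 = $8.73 + $6.72 = $15.45
Saving = $28.92 − $15.45 = $13.47

$13.47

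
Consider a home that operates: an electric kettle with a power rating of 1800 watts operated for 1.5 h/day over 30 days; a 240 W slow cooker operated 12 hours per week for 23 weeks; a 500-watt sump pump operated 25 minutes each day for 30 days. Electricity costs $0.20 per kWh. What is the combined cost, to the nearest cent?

electric kettle: Runtime = 1.5 h/day × 30 days = 45 h
electric kettle: 1.8 kW × 45 h = 81 kWh
slow cooker: Runtime = 12 h/week × 23 weeks = 276 h
slow cooker: 0.24 kW × 276 h = 66.24 kWh
sump pump: Runtime = 25 min × 30 = 750 min = 12.5 h
sump pump: 0.5 kW × 12.5 h = 6.25 kWh
Total energy = 153.49 kWh
Cost = 153.49 × $0.20 = $30.70

$30.70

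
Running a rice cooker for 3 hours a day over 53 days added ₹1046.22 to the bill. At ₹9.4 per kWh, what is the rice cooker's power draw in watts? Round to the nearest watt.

Energy = ₹1046.22 ÷ ₹9.4/kWh = 111.3 kWh
Runtime = 3 h/day × 53 days = 159 h
Power = 111.3 kWh ÷ 159 h = 0.7 kW = 700 W

700 W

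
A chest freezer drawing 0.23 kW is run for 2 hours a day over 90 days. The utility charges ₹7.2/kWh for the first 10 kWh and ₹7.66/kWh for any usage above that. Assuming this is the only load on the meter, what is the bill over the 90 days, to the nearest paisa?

₹312.52

Runtime = 2 h/day × 90 days = 180 h
Energy = 0.23 kW × 180 h = 41.4 kWh
Tier 1 (0–10 kWh): 10 × ₹7.2 = ₹72
Above 10 kWh: 31.4 × ₹7.66 = ₹240.524
Bill = ₹312.52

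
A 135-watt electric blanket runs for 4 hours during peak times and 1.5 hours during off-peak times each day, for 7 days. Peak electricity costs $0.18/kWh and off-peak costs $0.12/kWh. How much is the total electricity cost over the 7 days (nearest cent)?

$0.85

Peak energy = 0.135 kW × 4 h × 7 = 3.78 kWh
Off-peak energy = 0.135 kW × 1.5 h × 7 = 1.4175 kWh
Cost = 3.78 × $0.18 + 1.4175 × $0.12 = $0.6804 + $0.1701 = $0.85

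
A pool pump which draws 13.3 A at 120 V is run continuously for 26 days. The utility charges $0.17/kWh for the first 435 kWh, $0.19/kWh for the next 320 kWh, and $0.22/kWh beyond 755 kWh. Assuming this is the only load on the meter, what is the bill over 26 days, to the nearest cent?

Power = 13.3 A × 120 V = 1596 W = 1.596 kW
Runtime = 24 h × 26 = 624 h
Energy = 1.596 kW × 624 h = 995.904 kWh
Tier 1 (0–435 kWh): 435 × $0.17 = $73.95
Tier 2 (435–755 kWh): 320 × $0.19 = $60.8
Above 755 kWh: 240.904 × $0.22 = $52.99888
Bill = $187.75

$187.75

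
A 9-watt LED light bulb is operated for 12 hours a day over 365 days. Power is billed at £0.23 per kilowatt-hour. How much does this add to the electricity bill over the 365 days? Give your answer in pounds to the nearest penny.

£9.07

Runtime = 12 h/day × 365 days = 4380 h
Energy = 0.009 kW × 4380 h = 39.42 kWh
Cost = 39.42 kWh × £0.23/kWh = £9.07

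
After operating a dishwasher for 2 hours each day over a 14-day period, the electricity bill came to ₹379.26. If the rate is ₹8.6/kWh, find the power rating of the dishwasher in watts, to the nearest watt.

1575 W

Energy = ₹379.26 ÷ ₹8.6/kWh = 44.1 kWh
Runtime = 2 h/day × 14 days = 28 h
Power = 44.1 kWh ÷ 28 h = 1.575 kW = 1575 W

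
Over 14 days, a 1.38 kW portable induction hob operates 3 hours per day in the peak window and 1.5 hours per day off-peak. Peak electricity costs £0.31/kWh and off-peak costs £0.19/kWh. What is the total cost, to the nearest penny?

Peak energy = 1.38 kW × 3 h × 14 = 57.96 kWh
Off-peak energy = 1.38 kW × 1.5 h × 14 = 28.98 kWh
Cost = 57.96 × £0.31 + 28.98 × £0.19 = £17.9676 + £5.5062 = £23.47

£23.47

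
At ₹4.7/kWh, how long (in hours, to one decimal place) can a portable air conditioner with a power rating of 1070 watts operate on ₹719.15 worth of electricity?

Energy available = ₹719.15 ÷ ₹4.7/kWh = 153.0106 kWh
Hours = 153.0106 kWh ÷ 1.07 kW = 143.0 h

143.0 h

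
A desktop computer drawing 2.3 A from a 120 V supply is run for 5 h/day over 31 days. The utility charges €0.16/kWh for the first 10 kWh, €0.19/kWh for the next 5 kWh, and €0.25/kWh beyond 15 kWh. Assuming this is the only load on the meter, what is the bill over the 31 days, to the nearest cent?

€9.50

Power = 2.3 A × 120 V = 276 W = 0.276 kW
Runtime = 5 h/day × 31 days = 155 h
Energy = 0.276 kW × 155 h = 42.78 kWh
Tier 1 (0–10 kWh): 10 × €0.16 = €1.6
Tier 2 (10–15 kWh): 5 × €0.19 = €0.95
Above 15 kWh: 27.78 × €0.25 = €6.945
Bill = €9.50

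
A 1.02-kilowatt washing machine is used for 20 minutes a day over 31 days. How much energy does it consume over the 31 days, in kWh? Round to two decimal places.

10.54 kWh

Runtime = 20 min × 31 = 620 min = 10.333333… h
Energy = 1.02 kW × 10.333333… h = 10.54 kWh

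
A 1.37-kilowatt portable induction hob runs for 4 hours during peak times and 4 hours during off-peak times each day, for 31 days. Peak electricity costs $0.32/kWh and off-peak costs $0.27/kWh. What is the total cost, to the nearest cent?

$100.23

Peak energy = 1.37 kW × 4 h × 31 = 169.88 kWh
Off-peak energy = 1.37 kW × 4 h × 31 = 169.88 kWh
Cost = 169.88 × $0.32 + 169.88 × $0.27 = $54.3616 + $45.8676 = $100.23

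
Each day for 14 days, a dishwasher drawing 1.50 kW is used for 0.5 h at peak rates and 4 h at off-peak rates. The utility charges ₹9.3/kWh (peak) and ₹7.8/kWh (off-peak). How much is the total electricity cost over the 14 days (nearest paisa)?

₹752.85

Peak energy = 1.5 kW × 0.5 h × 14 = 10.5 kWh
Off-peak energy = 1.5 kW × 4 h × 14 = 84 kWh
Cost = 10.5 × ₹9.3 + 84 × ₹7.8 = ₹97.65 + ₹655.2 = ₹752.85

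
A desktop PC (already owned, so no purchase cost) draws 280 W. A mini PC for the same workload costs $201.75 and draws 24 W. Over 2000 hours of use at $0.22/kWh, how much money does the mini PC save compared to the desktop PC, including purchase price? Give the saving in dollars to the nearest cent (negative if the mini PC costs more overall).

-$89.11

desktop PC: $0.00 + (280/1000) kW × 2000 h × $0.22 = $0.00 + $123.2 = $123.2
mini PC: $201.75 + (24/1000) kW × 2000 h × $0.22 = $201.75 + $10.56 = $212.31
Saving = $123.2 − $212.31 = −$89.11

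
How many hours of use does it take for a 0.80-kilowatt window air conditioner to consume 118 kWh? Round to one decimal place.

147.5 h

Hours = 118 kWh ÷ 0.8 kW = 147.5 h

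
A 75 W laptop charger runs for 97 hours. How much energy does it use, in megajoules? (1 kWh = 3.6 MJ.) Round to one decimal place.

26.2 MJ

Energy = 0.075 kW × 97 h = 7.275 kWh
= 7.275 × 3.6 MJ = 26.2 MJ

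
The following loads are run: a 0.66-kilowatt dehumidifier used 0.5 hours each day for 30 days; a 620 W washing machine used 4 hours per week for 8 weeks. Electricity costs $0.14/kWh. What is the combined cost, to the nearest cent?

$4.16

dehumidifier: Runtime = 0.5 h/day × 30 days = 15 h
dehumidifier: 0.66 kW × 15 h = 9.9 kWh
washing machine: Runtime = 4 h/week × 8 weeks = 32 h
washing machine: 0.62 kW × 32 h = 19.84 kWh
Total energy = 29.74 kWh
Cost = 29.74 × $0.14 = $4.16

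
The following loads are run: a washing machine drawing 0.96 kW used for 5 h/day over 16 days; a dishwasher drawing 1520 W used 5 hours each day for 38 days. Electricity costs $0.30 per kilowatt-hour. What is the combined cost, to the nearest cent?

$109.68

washing machine: Runtime = 5 h/day × 16 days = 80 h
washing machine: 0.96 kW × 80 h = 76.8 kWh
dishwasher: Runtime = 5 h/day × 38 days = 190 h
dishwasher: 1.52 kW × 190 h = 288.8 kWh
Total energy = 365.6 kWh
Cost = 365.6 × $0.30 = $109.68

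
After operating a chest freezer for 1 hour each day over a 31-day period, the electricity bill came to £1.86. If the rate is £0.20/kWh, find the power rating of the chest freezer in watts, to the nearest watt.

300 W

Energy = £1.86 ÷ £0.20/kWh = 9.3 kWh
Runtime = 1 h/day × 31 days = 31 h
Power = 9.3 kWh ÷ 31 h = 0.3 kW = 300 W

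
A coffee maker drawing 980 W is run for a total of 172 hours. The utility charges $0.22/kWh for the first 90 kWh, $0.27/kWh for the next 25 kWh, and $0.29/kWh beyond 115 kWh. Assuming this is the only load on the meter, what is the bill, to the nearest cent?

Energy = 0.98 kW × 172 h = 168.56 kWh
Tier 1 (0–90 kWh): 90 × $0.22 = $19.8
Tier 2 (90–115 kWh): 25 × $0.27 = $6.75
Above 115 kWh: 53.56 × $0.29 = $15.5324
Bill = $42.08

$42.08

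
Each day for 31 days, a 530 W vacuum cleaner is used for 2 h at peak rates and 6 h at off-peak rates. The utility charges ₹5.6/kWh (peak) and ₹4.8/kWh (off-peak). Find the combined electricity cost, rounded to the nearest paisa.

₹657.20

Peak energy = 0.53 kW × 2 h × 31 = 32.86 kWh
Off-peak energy = 0.53 kW × 6 h × 31 = 98.58 kWh
Cost = 32.86 × ₹5.6 + 98.58 × ₹4.8 = ₹184.016 + ₹473.184 = ₹657.20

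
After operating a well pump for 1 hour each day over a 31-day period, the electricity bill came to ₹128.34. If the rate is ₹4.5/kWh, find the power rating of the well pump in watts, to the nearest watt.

Energy = ₹128.34 ÷ ₹4.5/kWh = 28.52 kWh
Runtime = 1 h/day × 31 days = 31 h
Power = 28.52 kWh ÷ 31 h = 0.92 kW = 920 W

920 W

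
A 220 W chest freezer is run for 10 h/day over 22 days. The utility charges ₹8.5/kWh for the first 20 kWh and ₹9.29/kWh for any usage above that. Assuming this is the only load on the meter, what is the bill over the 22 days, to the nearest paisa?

₹433.84

Runtime = 10 h/day × 22 days = 220 h
Energy = 0.22 kW × 220 h = 48.4 kWh
Tier 1 (0–20 kWh): 20 × ₹8.5 = ₹170
Above 20 kWh: 28.4 × ₹9.29 = ₹263.836
Bill = ₹433.84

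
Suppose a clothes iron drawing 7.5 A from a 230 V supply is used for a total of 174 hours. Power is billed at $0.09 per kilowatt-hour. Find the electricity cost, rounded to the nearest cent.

$27.01

Power = 7.5 A × 230 V = 1725 W = 1.725 kW
Energy = 1.725 kW × 174 h = 300.15 kWh
Cost = 300.15 kWh × $0.09/kWh = $27.01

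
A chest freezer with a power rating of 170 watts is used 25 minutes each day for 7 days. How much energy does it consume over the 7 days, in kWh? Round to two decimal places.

Runtime = 25 min × 7 = 175 min = 2.916666… h
Energy = 0.17 kW × 2.916666… h = 0.495833… kWh ≈ 0.50 kWh

0.50 kWh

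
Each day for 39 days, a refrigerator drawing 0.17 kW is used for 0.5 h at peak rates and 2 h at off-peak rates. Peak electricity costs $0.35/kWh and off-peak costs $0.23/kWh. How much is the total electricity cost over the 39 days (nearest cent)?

$4.21

Peak energy = 0.17 kW × 0.5 h × 39 = 3.315 kWh
Off-peak energy = 0.17 kW × 2 h × 39 = 13.26 kWh
Cost = 3.315 × $0.35 + 13.26 × $0.23 = $1.16025 + $3.0498 = $4.21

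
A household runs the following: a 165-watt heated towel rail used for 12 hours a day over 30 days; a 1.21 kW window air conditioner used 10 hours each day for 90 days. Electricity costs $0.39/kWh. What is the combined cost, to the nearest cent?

heated towel rail: Runtime = 12 h/day × 30 days = 360 h
heated towel rail: 0.165 kW × 360 h = 59.4 kWh
window air conditioner: Runtime = 10 h/day × 90 days = 900 h
window air conditioner: 1.21 kW × 900 h = 1089 kWh
Total energy = 1148.4 kWh
Cost = 1148.4 × $0.39 = $447.88

$447.88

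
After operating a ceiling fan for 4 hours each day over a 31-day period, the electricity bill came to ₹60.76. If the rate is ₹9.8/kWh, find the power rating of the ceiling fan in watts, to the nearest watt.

50 W

Energy = ₹60.76 ÷ ₹9.8/kWh = 6.2 kWh
Runtime = 4 h/day × 31 days = 124 h
Power = 6.2 kWh ÷ 124 h = 0.05 kW = 50 W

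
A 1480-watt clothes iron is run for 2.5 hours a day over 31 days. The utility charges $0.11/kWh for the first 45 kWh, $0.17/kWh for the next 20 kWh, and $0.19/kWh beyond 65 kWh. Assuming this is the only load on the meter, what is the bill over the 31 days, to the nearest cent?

$17.79

Runtime = 2.5 h/day × 31 days = 77.5 h
Energy = 1.48 kW × 77.5 h = 114.7 kWh
Tier 1 (0–45 kWh): 45 × $0.11 = $4.95
Tier 2 (45–65 kWh): 20 × $0.17 = $3.4
Above 65 kWh: 49.7 × $0.19 = $9.443
Bill = $17.79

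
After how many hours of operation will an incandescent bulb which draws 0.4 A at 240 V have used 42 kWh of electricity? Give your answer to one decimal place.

Power = 0.4 A × 240 V = 96 W = 0.096 kW
Hours = 42 kWh ÷ 0.096 kW = 437.5 h

437.5 h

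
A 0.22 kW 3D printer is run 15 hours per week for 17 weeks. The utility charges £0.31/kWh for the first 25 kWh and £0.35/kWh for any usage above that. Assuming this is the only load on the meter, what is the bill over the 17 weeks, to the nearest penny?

Runtime = 15 h/week × 17 weeks = 255 h
Energy = 0.22 kW × 255 h = 56.1 kWh
Tier 1 (0–25 kWh): 25 × £0.31 = £7.75
Above 25 kWh: 31.1 × £0.35 = £10.885
Bill = £18.64

£18.64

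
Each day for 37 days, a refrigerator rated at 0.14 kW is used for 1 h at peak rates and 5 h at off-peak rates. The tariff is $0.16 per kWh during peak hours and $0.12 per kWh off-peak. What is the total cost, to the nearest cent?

$3.94

Peak energy = 0.14 kW × 1 h × 37 = 5.18 kWh
Off-peak energy = 0.14 kW × 5 h × 37 = 25.9 kWh
Cost = 5.18 × $0.16 + 25.9 × $0.12 = $0.8288 + $3.108 = $3.94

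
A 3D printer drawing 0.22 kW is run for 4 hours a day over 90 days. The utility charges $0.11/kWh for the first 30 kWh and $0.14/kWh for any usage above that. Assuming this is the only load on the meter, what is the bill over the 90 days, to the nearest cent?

Runtime = 4 h/day × 90 days = 360 h
Energy = 0.22 kW × 360 h = 79.2 kWh
Tier 1 (0–30 kWh): 30 × $0.11 = $3.3
Above 30 kWh: 49.2 × $0.14 = $6.888
Bill = $10.19

$10.19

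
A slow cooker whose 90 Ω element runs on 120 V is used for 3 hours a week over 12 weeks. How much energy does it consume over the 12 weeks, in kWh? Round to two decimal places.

5.76 kWh

Power = V²/R = 120²/90 = 160 W = 0.16 kW
Runtime = 3 h/week × 12 weeks = 36 h
Energy = 0.16 kW × 36 h = 5.76 kWh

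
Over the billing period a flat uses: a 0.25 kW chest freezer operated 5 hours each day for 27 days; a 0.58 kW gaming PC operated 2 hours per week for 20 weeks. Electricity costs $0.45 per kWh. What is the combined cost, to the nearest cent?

chest freezer: Runtime = 5 h/day × 27 days = 135 h
chest freezer: 0.25 kW × 135 h = 33.75 kWh
gaming PC: Runtime = 2 h/week × 20 weeks = 40 h
gaming PC: 0.58 kW × 40 h = 23.2 kWh
Total energy = 56.95 kWh
Cost = 56.95 × $0.45 = $25.63

$25.63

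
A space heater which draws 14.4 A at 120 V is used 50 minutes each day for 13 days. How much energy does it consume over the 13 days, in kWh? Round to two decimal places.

18.72 kWh

Power = 14.4 A × 120 V = 1728 W = 1.728 kW
Runtime = 50 min × 13 = 650 min = 10.833333… h
Energy = 1.728 kW × 10.833333… h = 18.72 kWh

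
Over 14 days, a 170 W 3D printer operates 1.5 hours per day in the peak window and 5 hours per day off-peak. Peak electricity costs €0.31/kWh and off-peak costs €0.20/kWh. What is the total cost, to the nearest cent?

€3.49

Peak energy = 0.17 kW × 1.5 h × 14 = 3.57 kWh
Off-peak energy = 0.17 kW × 5 h × 14 = 11.9 kWh
Cost = 3.57 × €0.31 + 11.9 × €0.20 = €1.1067 + €2.38 = €3.49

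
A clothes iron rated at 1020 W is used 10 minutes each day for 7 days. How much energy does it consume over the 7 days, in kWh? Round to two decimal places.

1.19 kWh

Runtime = 10 min × 7 = 70 min = 1.166666… h
Energy = 1.02 kW × 1.166666… h = 1.19 kWh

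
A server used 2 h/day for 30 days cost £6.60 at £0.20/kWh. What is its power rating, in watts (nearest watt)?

550 W

Energy = £6.60 ÷ £0.20/kWh = 33 kWh
Runtime = 2 h/day × 30 days = 60 h
Power = 33 kWh ÷ 60 h = 0.55 kW = 550 W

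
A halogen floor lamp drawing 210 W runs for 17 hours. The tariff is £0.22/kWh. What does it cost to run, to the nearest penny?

Energy = 0.21 kW × 17 h = 3.57 kWh
Cost = 3.57 kWh × £0.22/kWh = £0.79

£0.79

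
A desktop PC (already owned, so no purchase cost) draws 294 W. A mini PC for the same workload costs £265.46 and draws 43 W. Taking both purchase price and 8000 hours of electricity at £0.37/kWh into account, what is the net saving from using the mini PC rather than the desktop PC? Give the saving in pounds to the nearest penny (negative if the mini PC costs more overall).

desktop PC: £0.00 + (294/1000) kW × 8000 h × £0.37 = £0.00 + £870.24 = £870.24
mini PC: £265.46 + (43/1000) kW × 8000 h × £0.37 = £265.46 + £127.28 = £392.74
Saving = £870.24 − £392.74 = £477.5

£477.50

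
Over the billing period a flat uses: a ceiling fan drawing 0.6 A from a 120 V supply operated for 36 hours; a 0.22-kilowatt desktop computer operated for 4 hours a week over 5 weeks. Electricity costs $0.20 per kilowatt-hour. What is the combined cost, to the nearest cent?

ceiling fan: Power = 0.6 A × 120 V = 72 W = 0.072 kW
ceiling fan: 0.072 kW × 36 h = 2.592 kWh
desktop computer: Runtime = 4 h/week × 5 weeks = 20 h
desktop computer: 0.22 kW × 20 h = 4.4 kWh
Total energy = 6.992 kWh
Cost = 6.992 × $0.20 = $1.40

$1.40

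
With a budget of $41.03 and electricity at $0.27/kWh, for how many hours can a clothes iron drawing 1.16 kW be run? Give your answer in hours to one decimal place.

131.0 h

Energy available = $41.03 ÷ $0.27/kWh = 151.963 kWh
Hours = 151.963 kWh ÷ 1.16 kW = 131.0 h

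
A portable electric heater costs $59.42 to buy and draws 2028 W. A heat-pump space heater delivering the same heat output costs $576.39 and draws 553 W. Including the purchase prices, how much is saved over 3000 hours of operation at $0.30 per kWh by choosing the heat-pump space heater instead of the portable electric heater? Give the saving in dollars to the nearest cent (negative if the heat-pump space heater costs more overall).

portable electric heater: $59.42 + (2028/1000) kW × 3000 h × $0.30 = $59.42 + $1825.2 = $1884.62
heat-pump space heater: $576.39 + (553/1000) kW × 3000 h × $0.30 = $576.39 + $497.7 = $1074.09
Saving = $1884.62 − $1074.09 = $810.53

$810.53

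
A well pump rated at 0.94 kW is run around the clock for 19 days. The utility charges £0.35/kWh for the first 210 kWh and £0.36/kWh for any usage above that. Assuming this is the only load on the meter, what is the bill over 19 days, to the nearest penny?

£152.21

Runtime = 24 h × 19 = 456 h
Energy = 0.94 kW × 456 h = 428.64 kWh
Tier 1 (0–210 kWh): 210 × £0.35 = £73.5
Above 210 kWh: 218.64 × £0.36 = £78.7104
Bill = £152.21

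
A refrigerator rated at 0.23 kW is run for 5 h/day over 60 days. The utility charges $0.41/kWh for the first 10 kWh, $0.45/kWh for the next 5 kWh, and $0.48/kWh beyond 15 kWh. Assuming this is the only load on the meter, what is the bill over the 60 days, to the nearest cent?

$32.27

Runtime = 5 h/day × 60 days = 300 h
Energy = 0.23 kW × 300 h = 69 kWh
Tier 1 (0–10 kWh): 10 × $0.41 = $4.1
Tier 2 (10–15 kWh): 5 × $0.45 = $2.25
Above 15 kWh: 54 × $0.48 = $25.92
Bill = $32.27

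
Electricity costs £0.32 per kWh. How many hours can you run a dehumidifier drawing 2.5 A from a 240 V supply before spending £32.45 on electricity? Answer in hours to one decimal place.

169.0 h

Power = 2.5 A × 240 V = 600 W = 0.6 kW
Energy available = £32.45 ÷ £0.32/kWh = 101.4063 kWh
Hours = 101.4063 kWh ÷ 0.6 kW = 169.0 h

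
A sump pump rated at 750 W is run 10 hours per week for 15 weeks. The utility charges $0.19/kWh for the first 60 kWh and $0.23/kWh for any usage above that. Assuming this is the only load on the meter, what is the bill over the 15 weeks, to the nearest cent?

Runtime = 10 h/week × 15 weeks = 150 h
Energy = 0.75 kW × 150 h = 112.5 kWh
Tier 1 (0–60 kWh): 60 × $0.19 = $11.4
Above 60 kWh: 52.5 × $0.23 = $12.075
Bill = $23.48

$23.48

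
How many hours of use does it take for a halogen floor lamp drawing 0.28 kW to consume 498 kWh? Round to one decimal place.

1778.6 h

Hours = 498 kWh ÷ 0.28 kW = 1778.6 h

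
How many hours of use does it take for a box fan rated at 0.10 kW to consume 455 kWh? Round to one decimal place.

Hours = 455 kWh ÷ 0.1 kW = 4550.0 h

4550.0 h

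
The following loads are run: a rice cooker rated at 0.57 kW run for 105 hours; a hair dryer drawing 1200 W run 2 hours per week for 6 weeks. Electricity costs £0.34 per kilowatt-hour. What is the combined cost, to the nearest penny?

rice cooker: 0.57 kW × 105 h = 59.85 kWh
hair dryer: Runtime = 2 h/week × 6 weeks = 12 h
hair dryer: 1.2 kW × 12 h = 14.4 kWh
Total energy = 74.25 kWh
Cost = 74.25 × £0.34 = £25.25

£25.25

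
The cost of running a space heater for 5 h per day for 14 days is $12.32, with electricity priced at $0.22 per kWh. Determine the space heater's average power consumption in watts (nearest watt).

800 W

Energy = $12.32 ÷ $0.22/kWh = 56 kWh
Runtime = 5 h/day × 14 days = 70 h
Power = 56 kWh ÷ 70 h = 0.8 kW = 800 W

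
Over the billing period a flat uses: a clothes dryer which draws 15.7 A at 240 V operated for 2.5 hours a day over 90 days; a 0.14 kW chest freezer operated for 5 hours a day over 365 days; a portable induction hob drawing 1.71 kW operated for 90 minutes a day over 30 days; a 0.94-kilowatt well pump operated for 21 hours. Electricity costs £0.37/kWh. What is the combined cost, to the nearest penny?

clothes dryer: Power = 15.7 A × 240 V = 3768 W = 3.768 kW
clothes dryer: Runtime = 2.5 h/day × 90 days = 225 h
clothes dryer: 3.768 kW × 225 h = 847.8 kWh
chest freezer: Runtime = 5 h/day × 365 days = 1825 h
chest freezer: 0.14 kW × 1825 h = 255.5 kWh
portable induction hob: Runtime = 90 min × 30 = 2700 min = 45 h
portable induction hob: 1.71 kW × 45 h = 76.95 kWh
well pump: 0.94 kW × 21 h = 19.74 kWh
Total energy = 1199.99 kWh
Cost = 1199.99 × £0.37 = £444.00

£444.00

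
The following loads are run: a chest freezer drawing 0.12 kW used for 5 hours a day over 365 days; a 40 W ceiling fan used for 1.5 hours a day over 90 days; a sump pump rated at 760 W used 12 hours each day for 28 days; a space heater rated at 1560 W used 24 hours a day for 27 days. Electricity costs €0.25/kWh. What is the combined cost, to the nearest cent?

€372.66

chest freezer: Runtime = 5 h/day × 365 days = 1825 h
chest freezer: 0.12 kW × 1825 h = 219 kWh
ceiling fan: Runtime = 1.5 h/day × 90 days = 135 h
ceiling fan: 0.04 kW × 135 h = 5.4 kWh
sump pump: Runtime = 12 h/day × 28 days = 336 h
sump pump: 0.76 kW × 336 h = 255.36 kWh
space heater: Runtime = 24 h × 27 = 648 h
space heater: 1.56 kW × 648 h = 1010.88 kWh
Total energy = 1490.64 kWh
Cost = 1490.64 × €0.25 = €372.66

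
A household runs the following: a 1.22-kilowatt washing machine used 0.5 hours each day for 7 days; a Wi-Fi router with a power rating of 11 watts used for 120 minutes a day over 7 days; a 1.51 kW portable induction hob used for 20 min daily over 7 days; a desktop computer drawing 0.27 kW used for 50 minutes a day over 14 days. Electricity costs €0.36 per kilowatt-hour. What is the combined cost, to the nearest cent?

washing machine: Runtime = 0.5 h/day × 7 days = 3.5 h
washing machine: 1.22 kW × 3.5 h = 4.27 kWh
Wi-Fi router: Runtime = 120 min × 7 = 840 min = 14 h
Wi-Fi router: 0.011 kW × 14 h = 0.154 kWh
portable induction hob: Runtime = 20 min × 7 = 140 min = 2.333333… h
portable induction hob: 1.51 kW × 2.333333… h = 3.523333… kWh
desktop computer: Runtime = 50 min × 14 = 700 min = 11.666666… h
desktop computer: 0.27 kW × 11.666666… h = 3.15 kWh
Total energy = 11.097333… kWh
Cost = 11.097333… × €0.36 = €4.00

€4.00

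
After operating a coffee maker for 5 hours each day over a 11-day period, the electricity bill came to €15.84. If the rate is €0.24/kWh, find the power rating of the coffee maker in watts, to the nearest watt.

1200 W

Energy = €15.84 ÷ €0.24/kWh = 66 kWh
Runtime = 5 h/day × 11 days = 55 h
Power = 66 kWh ÷ 55 h = 1.2 kW = 1200 W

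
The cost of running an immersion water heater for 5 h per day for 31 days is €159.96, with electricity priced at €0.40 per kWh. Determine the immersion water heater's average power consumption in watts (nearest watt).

Energy = €159.96 ÷ €0.40/kWh = 399.9 kWh
Runtime = 5 h/day × 31 days = 155 h
Power = 399.9 kWh ÷ 155 h = 2.58 kW = 2580 W

2580 W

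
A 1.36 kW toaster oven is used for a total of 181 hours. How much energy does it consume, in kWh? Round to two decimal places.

Energy = 1.36 kW × 181 h = 246.16 kWh

246.16 kWh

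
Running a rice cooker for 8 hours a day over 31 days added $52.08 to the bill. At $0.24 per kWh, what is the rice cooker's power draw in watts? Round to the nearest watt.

Energy = $52.08 ÷ $0.24/kWh = 217 kWh
Runtime = 8 h/day × 31 days = 248 h
Power = 217 kWh ÷ 248 h = 0.875 kW = 875 W

875 W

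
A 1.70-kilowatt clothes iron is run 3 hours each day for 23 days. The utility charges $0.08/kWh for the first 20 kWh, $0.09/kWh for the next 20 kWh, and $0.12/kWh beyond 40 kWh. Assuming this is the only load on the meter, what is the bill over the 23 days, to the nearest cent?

$12.68

Runtime = 3 h/day × 23 days = 69 h
Energy = 1.7 kW × 69 h = 117.3 kWh
Tier 1 (0–20 kWh): 20 × $0.08 = $1.6
Tier 2 (20–40 kWh): 20 × $0.09 = $1.8
Above 40 kWh: 77.3 × $0.12 = $9.276
Bill = $12.68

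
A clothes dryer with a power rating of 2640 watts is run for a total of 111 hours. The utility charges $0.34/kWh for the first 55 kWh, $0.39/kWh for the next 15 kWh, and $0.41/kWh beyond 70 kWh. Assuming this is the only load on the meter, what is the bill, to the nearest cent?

Energy = 2.64 kW × 111 h = 293.04 kWh
Tier 1 (0–55 kWh): 55 × $0.34 = $18.7
Tier 2 (55–70 kWh): 15 × $0.39 = $5.85
Above 70 kWh: 223.04 × $0.41 = $91.4464
Bill = $116.00

$116.00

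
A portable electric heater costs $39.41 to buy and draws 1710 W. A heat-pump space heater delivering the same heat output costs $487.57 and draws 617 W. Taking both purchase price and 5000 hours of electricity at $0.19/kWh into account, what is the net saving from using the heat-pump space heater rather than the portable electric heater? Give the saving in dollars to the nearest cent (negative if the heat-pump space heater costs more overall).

$590.19

portable electric heater: $39.41 + (1710/1000) kW × 5000 h × $0.19 = $39.41 + $1624.5 = $1663.91
heat-pump space heater: $487.57 + (617/1000) kW × 5000 h × $0.19 = $487.57 + $586.15 = $1073.72
Saving = $1663.91 − $1073.72 = $590.19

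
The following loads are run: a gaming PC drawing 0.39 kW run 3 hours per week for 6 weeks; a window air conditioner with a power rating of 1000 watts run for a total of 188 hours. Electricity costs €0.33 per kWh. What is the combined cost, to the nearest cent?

€64.36

gaming PC: Runtime = 3 h/week × 6 weeks = 18 h
gaming PC: 0.39 kW × 18 h = 7.02 kWh
window air conditioner: 1 kW × 188 h = 188 kWh
Total energy = 195.02 kWh
Cost = 195.02 × €0.33 = €64.36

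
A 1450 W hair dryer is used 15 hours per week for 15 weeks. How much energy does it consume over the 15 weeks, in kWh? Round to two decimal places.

Runtime = 15 h/week × 15 weeks = 225 h
Energy = 1.45 kW × 225 h = 326.25 kWh

326.25 kWh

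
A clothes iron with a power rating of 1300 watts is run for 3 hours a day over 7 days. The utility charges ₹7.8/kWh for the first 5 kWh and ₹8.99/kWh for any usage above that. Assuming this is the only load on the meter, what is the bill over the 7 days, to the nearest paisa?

Runtime = 3 h/day × 7 days = 21 h
Energy = 1.3 kW × 21 h = 27.3 kWh
Tier 1 (0–5 kWh): 5 × ₹7.8 = ₹39
Above 5 kWh: 22.3 × ₹8.99 = ₹200.477
Bill = ₹239.48

₹239.48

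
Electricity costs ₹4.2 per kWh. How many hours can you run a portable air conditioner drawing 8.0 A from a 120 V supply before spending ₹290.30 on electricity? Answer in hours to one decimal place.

Power = 8.0 A × 120 V = 960 W = 0.96 kW
Energy available = ₹290.30 ÷ ₹4.2/kWh = 69.119 kWh
Hours = 69.119 kWh ÷ 0.96 kW = 72.0 h

72.0 h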